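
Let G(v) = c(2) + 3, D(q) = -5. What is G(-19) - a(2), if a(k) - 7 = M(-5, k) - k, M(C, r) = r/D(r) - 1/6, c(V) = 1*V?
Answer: 17/30 ≈ 0.56667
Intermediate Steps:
c(V) = V
M(C, r) = -⅙ - r/5 (M(C, r) = r/(-5) - 1/6 = r*(-⅕) - 1*⅙ = -r/5 - ⅙ = -⅙ - r/5)
a(k) = 41/6 - 6*k/5 (a(k) = 7 + ((-⅙ - k/5) - k) = 7 + (-⅙ - 6*k/5) = 41/6 - 6*k/5)
G(v) = 5 (G(v) = 2 + 3 = 5)
G(-19) - a(2) = 5 - (41/6 - 6/5*2) = 5 - (41/6 - 12/5) = 5 - 1*133/30 = 5 - 133/30 = 17/30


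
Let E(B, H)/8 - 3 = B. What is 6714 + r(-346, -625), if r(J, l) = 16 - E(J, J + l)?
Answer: 9474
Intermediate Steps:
E(B, H) = 24 + 8*B
r(J, l) = -8 - 8*J (r(J, l) = 16 - (24 + 8*J) = 16 + (-24 - 8*J) = -8 - 8*J)
6714 + r(-346, -625) = 6714 + (-8 - 8*(-346)) = 6714 + (-8 + 2768) = 6714 + 2760 = 9474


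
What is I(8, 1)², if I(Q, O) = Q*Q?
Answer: 4096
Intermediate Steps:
I(Q, O) = Q²
I(8, 1)² = (8²)² = 64² = 4096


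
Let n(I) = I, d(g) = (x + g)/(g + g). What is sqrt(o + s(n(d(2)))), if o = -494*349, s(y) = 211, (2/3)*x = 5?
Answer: I*sqrt(172195) ≈ 414.96*I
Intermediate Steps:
x = 15/2 (x = (3/2)*5 = 15/2 ≈ 7.5000)
d(g) = (15/2 + g)/(2*g) (d(g) = (15/2 + g)/(g + g) = (15/2 + g)/((2*g)) = (15/2 + g)*(1/(2*g)) = (15/2 + g)/(2*g))
o = -172406
sqrt(o + s(n(d(2)))) = sqrt(-172406 + 211) = sqrt(-172195) = I*sqrt(172195)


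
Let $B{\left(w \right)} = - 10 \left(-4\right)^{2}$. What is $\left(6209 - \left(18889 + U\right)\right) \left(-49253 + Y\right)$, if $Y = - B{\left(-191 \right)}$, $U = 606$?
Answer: $652249598$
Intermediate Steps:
$B{\left(w \right)} = -160$ ($B{\left(w \right)} = \left(-10\right) 16 = -160$)
$Y = 160$ ($Y = \left(-1\right) \left(-160\right) = 160$)
$\left(6209 - \left(18889 + U\right)\right) \left(-49253 + Y\right) = \left(6209 - 19495\right) \left(-49253 + 160\right) = \left(6209 - 19495\right) \left(-49093\right) = \left(-13286\right) \left(-49093\right) = 652249598$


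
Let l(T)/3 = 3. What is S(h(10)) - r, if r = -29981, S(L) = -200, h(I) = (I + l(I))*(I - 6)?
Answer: 29781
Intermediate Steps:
l(T) = 9 (l(T) = 3*3 = 9)
h(I) = (-6 + I)*(9 + I) (h(I) = (I + 9)*(I - 6) = (9 + I)*(-6 + I) = (-6 + I)*(9 + I))
S(h(10)) - r = -200 - 1*(-29981) = -200 + 29981 = 29781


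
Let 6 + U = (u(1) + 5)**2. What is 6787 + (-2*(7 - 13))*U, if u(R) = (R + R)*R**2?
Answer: 7303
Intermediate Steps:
u(R) = 2*R**3 (u(R) = (2*R)*R**2 = 2*R**3)
U = 43 (U = -6 + (2*1**3 + 5)**2 = -6 + (2*1 + 5)**2 = -6 + (2 + 5)**2 = -6 + 7**2 = -6 + 49 = 43)
6787 + (-2*(7 - 13))*U = 6787 - 2*(7 - 13)*43 = 6787 - 2*(-6)*43 = 6787 + 12*43 = 6787 + 516 = 7303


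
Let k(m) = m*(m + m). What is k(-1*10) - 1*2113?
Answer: -1913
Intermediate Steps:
k(m) = 2*m² (k(m) = m*(2*m) = 2*m²)
k(-1*10) - 1*2113 = 2*(-1*10)² - 1*2113 = 2*(-10)² - 2113 = 2*100 - 2113 = 200 - 2113 = -1913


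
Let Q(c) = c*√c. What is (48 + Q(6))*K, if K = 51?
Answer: 2448 + 306*√6 ≈ 3197.5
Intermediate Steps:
Q(c) = c^(3/2)
(48 + Q(6))*K = (48 + 6^(3/2))*51 = (48 + 6*√6)*51 = 2448 + 306*√6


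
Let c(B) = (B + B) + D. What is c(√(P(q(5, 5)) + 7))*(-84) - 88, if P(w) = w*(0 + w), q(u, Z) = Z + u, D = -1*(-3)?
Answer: -340 - 168*√107 ≈ -2077.8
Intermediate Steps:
D = 3
P(w) = w² (P(w) = w*w = w²)
c(B) = 3 + 2*B (c(B) = (B + B) + 3 = 2*B + 3 = 3 + 2*B)
c(√(P(q(5, 5)) + 7))*(-84) - 88 = (3 + 2*√((5 + 5)² + 7))*(-84) - 88 = (3 + 2*√(10² + 7))*(-84) - 88 = (3 + 2*√(100 + 7))*(-84) - 88 = (3 + 2*√107)*(-84) - 88 = (-252 - 168*√107) - 88 = -340 - 168*√107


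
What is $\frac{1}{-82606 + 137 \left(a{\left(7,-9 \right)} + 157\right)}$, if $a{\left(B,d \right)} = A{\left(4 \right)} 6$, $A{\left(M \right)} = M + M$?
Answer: $- \frac{1}{54521} \approx -1.8342 \cdot 10^{-5}$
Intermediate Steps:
$A{\left(M \right)} = 2 M$
$a{\left(B,d \right)} = 48$ ($a{\left(B,d \right)} = 2 \cdot 4 \cdot 6 = 8 \cdot 6 = 48$)
$\frac{1}{-82606 + 137 \left(a{\left(7,-9 \right)} + 157\right)} = \frac{1}{-82606 + 137 \left(48 + 157\right)} = \frac{1}{-82606 + 137 \cdot 205} = \frac{1}{-82606 + 28085} = \frac{1}{-54521} = - \frac{1}{54521}$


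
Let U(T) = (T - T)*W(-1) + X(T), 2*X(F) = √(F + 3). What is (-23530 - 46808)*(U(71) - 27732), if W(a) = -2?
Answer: 1950613416 - 35169*√74 ≈ 1.9503e+9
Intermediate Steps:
X(F) = √(3 + F)/2 (X(F) = √(F + 3)/2 = √(3 + F)/2)
U(T) = √(3 + T)/2 (U(T) = (T - T)*(-2) + √(3 + T)/2 = 0*(-2) + √(3 + T)/2 = 0 + √(3 + T)/2 = √(3 + T)/2)
(-23530 - 46808)*(U(71) - 27732) = (-23530 - 46808)*(√(3 + 71)/2 - 27732) = -70338*(√74/2 - 27732) = -70338*(-27732 + √74/2) = 1950613416 - 35169*√74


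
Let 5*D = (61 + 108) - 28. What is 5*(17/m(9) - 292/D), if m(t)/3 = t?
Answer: -61705/1269 ≈ -48.625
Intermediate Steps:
D = 141/5 (D = ((61 + 108) - 28)/5 = (169 - 28)/5 = (⅕)*141 = 141/5 ≈ 28.200)
m(t) = 3*t
5*(17/m(9) - 292/D) = 5*(17/((3*9)) - 292/141/5) = 5*(17/27 - 292*5/141) = 5*(17*(1/27) - 1460/141) = 5*(17/27 - 1460/141) = 5*(-12341/1269) = -61705/1269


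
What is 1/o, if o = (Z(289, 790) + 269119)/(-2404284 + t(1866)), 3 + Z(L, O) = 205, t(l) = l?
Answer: -2402418/269321 ≈ -8.9203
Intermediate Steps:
Z(L, O) = 202 (Z(L, O) = -3 + 205 = 202)
o = -269321/2402418 (o = (202 + 269119)/(-2404284 + 1866) = 269321/(-2402418) = 269321*(-1/2402418) = -269321/2402418 ≈ -0.11210)
1/o = 1/(-269321/2402418) = -2402418/269321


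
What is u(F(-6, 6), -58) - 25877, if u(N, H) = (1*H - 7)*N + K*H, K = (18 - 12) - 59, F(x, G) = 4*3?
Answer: -23583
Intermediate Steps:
F(x, G) = 12
K = -53 (K = 6 - 59 = -53)
u(N, H) = -53*H + N*(-7 + H) (u(N, H) = (1*H - 7)*N - 53*H = (H - 7)*N - 53*H = (-7 + H)*N - 53*H = N*(-7 + H) - 53*H = -53*H + N*(-7 + H))
u(F(-6, 6), -58) - 25877 = (-53*(-58) - 7*12 - 58*12) - 25877 = (3074 - 84 - 696) - 25877 = 2294 - 25877 = -23583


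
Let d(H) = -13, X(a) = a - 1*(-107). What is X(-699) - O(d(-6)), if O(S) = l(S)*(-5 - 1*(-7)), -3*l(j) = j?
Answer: -1802/3 ≈ -600.67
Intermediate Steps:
X(a) = 107 + a (X(a) = a + 107 = 107 + a)
l(j) = -j/3
O(S) = -2*S/3 (O(S) = (-S/3)*(-5 - 1*(-7)) = (-S/3)*(-5 + 7) = -S/3*2 = -2*S/3)
X(-699) - O(d(-6)) = (107 - 699) - (-2)*(-13)/3 = -592 - 1*26/3 = -592 - 26/3 = -1802/3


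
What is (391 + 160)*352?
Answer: 193952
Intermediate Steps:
(391 + 160)*352 = 551*352 = 193952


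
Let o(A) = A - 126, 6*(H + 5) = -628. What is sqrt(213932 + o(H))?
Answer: sqrt(1923267)/3 ≈ 462.27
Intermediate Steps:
H = -329/3 (H = -5 + (1/6)*(-628) = -5 - 314/3 = -329/3 ≈ -109.67)
o(A) = -126 + A
sqrt(213932 + o(H)) = sqrt(213932 + (-126 - 329/3)) = sqrt(213932 - 707/3) = sqrt(641089/3) = sqrt(1923267)/3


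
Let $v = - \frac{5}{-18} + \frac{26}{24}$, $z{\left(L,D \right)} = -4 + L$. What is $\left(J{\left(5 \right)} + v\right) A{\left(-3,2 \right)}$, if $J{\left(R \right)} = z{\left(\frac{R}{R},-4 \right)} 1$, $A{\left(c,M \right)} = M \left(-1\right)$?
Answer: $\frac{59}{18} \approx 3.2778$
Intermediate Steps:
$v = \frac{49}{36}$ ($v = \left(-5\right) \left(- \frac{1}{18}\right) + 26 \cdot \frac{1}{24} = \frac{5}{18} + \frac{13}{12} = \frac{49}{36} \approx 1.3611$)
$A{\left(c,M \right)} = - M$
$J{\left(R \right)} = -3$ ($J{\left(R \right)} = \left(-4 + \frac{R}{R}\right) 1 = \left(-4 + 1\right) 1 = \left(-3\right) 1 = -3$)
$\left(J{\left(5 \right)} + v\right) A{\left(-3,2 \right)} = \left(-3 + \frac{49}{36}\right) \left(\left(-1\right) 2\right) = \left(- \frac{59}{36}\right) \left(-2\right) = \frac{59}{18}$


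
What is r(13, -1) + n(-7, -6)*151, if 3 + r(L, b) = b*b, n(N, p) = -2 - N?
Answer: 753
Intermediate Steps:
r(L, b) = -3 + b² (r(L, b) = -3 + b*b = -3 + b²)
r(13, -1) + n(-7, -6)*151 = (-3 + (-1)²) + (-2 - 1*(-7))*151 = (-3 + 1) + (-2 + 7)*151 = -2 + 5*151 = -2 + 755 = 753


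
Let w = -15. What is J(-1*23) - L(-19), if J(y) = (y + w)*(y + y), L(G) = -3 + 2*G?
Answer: 1789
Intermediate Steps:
J(y) = 2*y*(-15 + y) (J(y) = (y - 15)*(y + y) = (-15 + y)*(2*y) = 2*y*(-15 + y))
J(-1*23) - L(-19) = 2*(-1*23)*(-15 - 1*23) - (-3 + 2*(-19)) = 2*(-23)*(-15 - 23) - (-3 - 38) = 2*(-23)*(-38) - 1*(-41) = 1748 + 41 = 1789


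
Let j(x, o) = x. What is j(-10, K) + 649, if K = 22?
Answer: 639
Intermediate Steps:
j(-10, K) + 649 = -10 + 649 = 639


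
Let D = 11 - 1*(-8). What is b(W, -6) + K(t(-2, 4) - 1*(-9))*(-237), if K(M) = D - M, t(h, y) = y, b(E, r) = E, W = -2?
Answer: -1424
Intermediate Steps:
D = 19 (D = 11 + 8 = 19)
K(M) = 19 - M
b(W, -6) + K(t(-2, 4) - 1*(-9))*(-237) = -2 + (19 - (4 - 1*(-9)))*(-237) = -2 + (19 - (4 + 9))*(-237) = -2 + (19 - 1*13)*(-237) = -2 + (19 - 13)*(-237) = -2 + 6*(-237) = -2 - 1422 = -1424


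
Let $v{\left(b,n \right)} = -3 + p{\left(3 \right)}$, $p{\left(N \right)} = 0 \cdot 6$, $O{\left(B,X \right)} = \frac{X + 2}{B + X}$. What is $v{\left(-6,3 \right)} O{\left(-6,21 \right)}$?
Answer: $- \frac{23}{5} \approx -4.6$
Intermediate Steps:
$O{\left(B,X \right)} = \frac{2 + X}{B + X}$
$p{\left(N \right)} = 0$
$v{\left(b,n \right)} = -3$ ($v{\left(b,n \right)} = -3 + 0 = -3$)
$v{\left(-6,3 \right)} O{\left(-6,21 \right)} = - 3 \frac{2 + 21}{-6 + 21} = - 3 \cdot \frac{1}{15} \cdot 23 = \left(-3\right) \frac{23}{15} = - \frac{23}{5}$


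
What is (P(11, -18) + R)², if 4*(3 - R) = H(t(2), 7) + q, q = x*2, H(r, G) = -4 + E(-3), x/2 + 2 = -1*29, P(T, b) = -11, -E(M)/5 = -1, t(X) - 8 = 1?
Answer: 8281/16 ≈ 517.56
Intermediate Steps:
t(X) = 9 (t(X) = 8 + 1 = 9)
E(M) = 5 (E(M) = -5*(-1) = 5)
x = -62 (x = -4 + 2*(-1*29) = -4 + 2*(-29) = -4 - 58 = -62)
H(r, G) = 1 (H(r, G) = -4 + 5 = 1)
q = -124 (q = -62*2 = -124)
R = 135/4 (R = 3 - (1 - 124)/4 = 3 - ¼*(-123) = 3 + 123/4 = 135/4 ≈ 33.750)
(P(11, -18) + R)² = (-11 + 135/4)² = (91/4)² = 8281/16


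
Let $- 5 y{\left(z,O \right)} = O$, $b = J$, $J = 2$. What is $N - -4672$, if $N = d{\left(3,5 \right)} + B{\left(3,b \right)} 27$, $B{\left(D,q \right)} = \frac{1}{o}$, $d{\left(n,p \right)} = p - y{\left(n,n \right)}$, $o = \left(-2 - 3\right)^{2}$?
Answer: $\frac{116967}{25} \approx 4678.7$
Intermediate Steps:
$b = 2$
$y{\left(z,O \right)} = - \frac{O}{5}$
$o = 25$ ($o = \left(-5\right)^{2} = 25$)
$d{\left(n,p \right)} = p + \frac{n}{5}$ ($d{\left(n,p \right)} = p - - \frac{n}{5} = p + \frac{n}{5}$)
$B{\left(D,q \right)} = \frac{1}{25}$
$N = \frac{167}{25}$ ($N = \left(5 + \frac{1}{5} \cdot 3\right) + \frac{1}{25} \cdot 27 = \left(5 + \frac{3}{5}\right) + \frac{27}{25} = \frac{28}{5} + \frac{27}{25} = \frac{167}{25} \approx 6.68$)
$N - -4672 = \frac{167}{25} - -4672 = \frac{167}{25} + 4672 = \frac{116967}{25}$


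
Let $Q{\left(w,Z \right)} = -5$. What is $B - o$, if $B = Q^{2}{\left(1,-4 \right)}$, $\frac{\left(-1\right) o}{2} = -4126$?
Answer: $-8227$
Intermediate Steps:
$o = 8252$ ($o = \left(-2\right) \left(-4126\right) = 8252$)
$B = 25$ ($B = \left(-5\right)^{2} = 25$)
$B - o = 25 - 8252 = -8227$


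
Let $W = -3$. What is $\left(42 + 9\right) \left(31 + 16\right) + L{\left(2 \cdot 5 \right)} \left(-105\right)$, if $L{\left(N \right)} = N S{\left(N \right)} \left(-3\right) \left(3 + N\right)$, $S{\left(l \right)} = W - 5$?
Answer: $-325203$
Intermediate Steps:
$S{\left(l \right)} = -8$ ($S{\left(l \right)} = -3 - 5 = -8$)
$L{\left(N \right)} = 24 N \left(3 + N\right)$ ($L{\left(N \right)} = N \left(-8\right) \left(-3\right) \left(3 + N\right) = - 8 N \left(-3\right) \left(3 + N\right) = 24 N \left(3 + N\right)$)
$\left(42 + 9\right) \left(31 + 16\right) + L{\left(2 \cdot 5 \right)} \left(-105\right) = \left(42 + 9\right) \left(31 + 16\right) + 24 \cdot 2 \cdot 5 \left(3 + 2 \cdot 5\right) \left(-105\right) = 51 \cdot 47 + 24 \cdot 10 \left(3 + 10\right) \left(-105\right) = 2397 + 24 \cdot 10 \cdot 13 \left(-105\right) = 2397 + 3120 \left(-105\right) = 2397 - 327600 = -325203$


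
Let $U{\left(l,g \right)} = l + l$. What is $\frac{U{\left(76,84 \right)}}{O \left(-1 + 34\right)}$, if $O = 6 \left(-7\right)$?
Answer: $- \frac{76}{693} \approx -0.10967$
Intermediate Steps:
$U{\left(l,g \right)} = 2 l$
$O = -42$
$\frac{U{\left(76,84 \right)}}{O \left(-1 + 34\right)} = \frac{2 \cdot 76}{\left(-42\right) \left(-1 + 34\right)} = \frac{152}{\left(-42\right) 33} = \frac{152}{-1386} = 152 \left(- \frac{1}{1386}\right) = - \frac{76}{693}$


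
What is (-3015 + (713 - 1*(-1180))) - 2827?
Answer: -3949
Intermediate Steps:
(-3015 + (713 - 1*(-1180))) - 2827 = (-3015 + (713 + 1180)) - 2827 = (-3015 + 1893) - 2827 = -1122 - 2827 = -3949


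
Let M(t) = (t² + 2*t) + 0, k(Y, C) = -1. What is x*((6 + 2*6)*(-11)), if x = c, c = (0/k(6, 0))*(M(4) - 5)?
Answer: 0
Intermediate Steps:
M(t) = t² + 2*t
c = 0 (c = (0/(-1))*(4*(2 + 4) - 5) = (0*(-1))*(4*6 - 5) = 0*(24 - 5) = 0*19 = 0)
x = 0
x*((6 + 2*6)*(-11)) = 0*((6 + 2*6)*(-11)) = 0*((6 + 12)*(-11)) = 0*(18*(-11)) = 0*(-198) = 0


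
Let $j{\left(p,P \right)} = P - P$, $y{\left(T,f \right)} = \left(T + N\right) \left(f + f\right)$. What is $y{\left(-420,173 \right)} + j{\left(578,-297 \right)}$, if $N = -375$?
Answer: $-275070$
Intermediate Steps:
$y{\left(T,f \right)} = 2 f \left(-375 + T\right)$ ($y{\left(T,f \right)} = \left(T - 375\right) \left(f + f\right) = \left(-375 + T\right) 2 f = 2 f \left(-375 + T\right)$)
$j{\left(p,P \right)} = 0$
$y{\left(-420,173 \right)} + j{\left(578,-297 \right)} = 2 \cdot 173 \left(-375 - 420\right) + 0 = 2 \cdot 173 \left(-795\right) + 0 = -275070 + 0 = -275070$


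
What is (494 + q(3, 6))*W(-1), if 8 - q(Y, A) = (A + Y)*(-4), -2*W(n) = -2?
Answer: 538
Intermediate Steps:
W(n) = 1 (W(n) = -½*(-2) = 1)
q(Y, A) = 8 + 4*A + 4*Y (q(Y, A) = 8 - (A + Y)*(-4) = 8 - (-4*A - 4*Y) = 8 + (4*A + 4*Y) = 8 + 4*A + 4*Y)
(494 + q(3, 6))*W(-1) = (494 + (8 + 4*6 + 4*3))*1 = (494 + (8 + 24 + 12))*1 = (494 + 44)*1 = 538*1 = 538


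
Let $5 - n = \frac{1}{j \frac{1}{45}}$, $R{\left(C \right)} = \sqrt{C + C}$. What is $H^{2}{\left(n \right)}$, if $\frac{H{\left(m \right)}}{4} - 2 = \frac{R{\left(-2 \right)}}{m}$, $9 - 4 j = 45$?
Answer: $\frac{1584}{25} + \frac{64 i}{5} \approx 63.36 + 12.8 i$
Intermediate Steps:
$j = -9$ ($j = \frac{9}{4} - \frac{45}{4} = -9$)
$R{\left(C \right)} = \sqrt{2} \sqrt{C}$ ($R{\left(C \right)} = \sqrt{2 C} = \sqrt{2} \sqrt{C}$)
$n = 10$ ($n = 5 - \frac{1}{\left(-9\right) \frac{1}{45}} = 5 - \frac{1}{- \frac{1}{5}} = 5 - -5 = 5 + 5 = 10$)
$H{\left(m \right)} = 8 + \frac{8 i}{m}$ ($H{\left(m \right)} = 8 + 4 \frac{\sqrt{2} \sqrt{-2}}{m} = 8 + 4 \frac{\sqrt{2} i \sqrt{2}}{m} = 8 + 4 \frac{2 i}{m} = 8 + \frac{8 i}{m}$)
$H^{2}{\left(n \right)} = \left(8 + \frac{8 i}{10}\right)^{2} = \left(8 + 8 i \frac{1}{10}\right)^{2} = \left(8 + \frac{4 i}{5}\right)^{2}$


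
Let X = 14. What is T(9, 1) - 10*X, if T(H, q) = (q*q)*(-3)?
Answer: -143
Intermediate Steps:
T(H, q) = -3*q**2 (T(H, q) = q**2*(-3) = -3*q**2)
T(9, 1) - 10*X = -3*1**2 - 10*14 = -3*1 - 140 = -3 - 140 = -143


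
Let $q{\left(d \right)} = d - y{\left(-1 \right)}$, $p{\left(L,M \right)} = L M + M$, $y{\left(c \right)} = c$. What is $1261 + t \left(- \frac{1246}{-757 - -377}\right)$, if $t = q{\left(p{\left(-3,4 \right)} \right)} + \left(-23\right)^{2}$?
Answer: $\frac{282398}{95} \approx 2972.6$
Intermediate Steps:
$p{\left(L,M \right)} = M + L M$
$q{\left(d \right)} = 1 + d$ ($q{\left(d \right)} = d - -1 = d + 1 = 1 + d$)
$t = 522$ ($t = \left(1 + 4 \left(1 - 3\right)\right) + \left(-23\right)^{2} = \left(1 + 4 \left(-2\right)\right) + 529 = \left(1 - 8\right) + 529 = -7 + 529 = 522$)
$1261 + t \left(- \frac{1246}{-757 - -377}\right) = 1261 + 522 \left(- \frac{1246}{-757 - -377}\right) = 1261 + 522 \left(- \frac{1246}{-757 + 377}\right) = 1261 + 522 \left(- \frac{1246}{-380}\right) = 1261 + 522 \left(\left(-1246\right) \left(- \frac{1}{380}\right)\right) = 1261 + 522 \cdot \frac{623}{190} = 1261 + \frac{162603}{95} = \frac{282398}{95}$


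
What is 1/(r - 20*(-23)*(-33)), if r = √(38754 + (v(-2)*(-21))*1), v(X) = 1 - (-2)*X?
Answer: -5060/76797861 - √4313/76797861 ≈ -6.6742e-5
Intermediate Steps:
v(X) = 1 + 2*X
r = 3*√4313 (r = √(38754 + ((1 + 2*(-2))*(-21))*1) = √(38754 + ((1 - 4)*(-21))*1) = √(38754 - 3*(-21)*1) = √(38754 + 63*1) = √(38754 + 63) = √38817 = 3*√4313 ≈ 197.02)
1/(r - 20*(-23)*(-33)) = 1/(3*√4313 - 20*(-23)*(-33)) = 1/(3*√4313 + 460*(-33)) = 1/(3*√4313 - 15180) = 1/(-15180 + 3*√4313)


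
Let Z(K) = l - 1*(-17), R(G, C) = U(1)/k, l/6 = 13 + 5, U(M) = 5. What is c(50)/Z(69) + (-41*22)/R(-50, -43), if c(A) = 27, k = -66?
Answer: 1488327/125 ≈ 11907.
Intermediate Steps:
l = 108 (l = 6*(13 + 5) = 6*18 = 108)
R(G, C) = -5/66 (R(G, C) = 5/(-66) = 5*(-1/66) = -5/66)
Z(K) = 125 (Z(K) = 108 - 1*(-17) = 108 + 17 = 125)
c(50)/Z(69) + (-41*22)/R(-50, -43) = 27/125 + (-41*22)/(-5/66) = 27*(1/125) - 902*(-66/5) = 27/125 + 59532/5 = 1488327/125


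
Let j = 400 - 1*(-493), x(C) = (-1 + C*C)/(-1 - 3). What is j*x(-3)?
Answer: -1786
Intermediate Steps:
x(C) = ¼ - C²/4 (x(C) = (-1 + C²)/(-4) = (-1 + C²)*(-¼) = ¼ - C²/4)
j = 893 (j = 400 + 493 = 893)
j*x(-3) = 893*(¼ - ¼*(-3)²) = 893*(¼ - ¼*9) = 893*(¼ - 9/4) = 893*(-2) = -1786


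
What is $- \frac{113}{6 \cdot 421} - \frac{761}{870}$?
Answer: $- \frac{168383}{183135} \approx -0.91945$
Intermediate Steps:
$- \frac{113}{6 \cdot 421} - \frac{761}{870} = - \frac{113}{2526} - \frac{761}{870} = - \frac{168383}{183135}$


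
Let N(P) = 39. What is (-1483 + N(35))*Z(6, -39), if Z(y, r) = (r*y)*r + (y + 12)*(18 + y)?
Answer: -13801752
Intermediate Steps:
Z(y, r) = y*r**2 + (12 + y)*(18 + y)
(-1483 + N(35))*Z(6, -39) = (-1483 + 39)*(216 + 6**2 + 30*6 + 6*(-39)**2) = -1444*(216 + 36 + 180 + 6*1521) = -1444*(216 + 36 + 180 + 9126) = -1444*9558 = -13801752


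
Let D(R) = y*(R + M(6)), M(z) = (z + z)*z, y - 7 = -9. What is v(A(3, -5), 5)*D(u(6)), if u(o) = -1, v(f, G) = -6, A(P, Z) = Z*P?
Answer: 852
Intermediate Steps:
A(P, Z) = P*Z
y = -2 (y = 7 - 9 = -2)
M(z) = 2*z**2 (M(z) = (2*z)*z = 2*z**2)
D(R) = -144 - 2*R (D(R) = -2*(R + 2*6**2) = -2*(R + 2*36) = -2*(R + 72) = -2*(72 + R) = -144 - 2*R)
v(A(3, -5), 5)*D(u(6)) = -6*(-144 - 2*(-1)) = -6*(-144 + 2) = -6*(-142) = 852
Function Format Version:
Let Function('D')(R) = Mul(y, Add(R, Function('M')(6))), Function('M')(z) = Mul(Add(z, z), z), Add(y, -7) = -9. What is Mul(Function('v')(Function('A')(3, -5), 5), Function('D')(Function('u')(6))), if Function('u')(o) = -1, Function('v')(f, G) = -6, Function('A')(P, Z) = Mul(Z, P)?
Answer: 852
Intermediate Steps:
Function('A')(P, Z) = Mul(P, Z)
y = -2 (y = Add(7, -9) = -2)
Function('M')(z) = Mul(2, Pow(z, 2)) (Function('M')(z) = Mul(Mul(2, z), z) = Mul(2, Pow(z, 2)))
Function('D')(R) = Add(-144, Mul(-2, R)) (Function('D')(R) = Mul(-2, Add(R, Mul(2, Pow(6, 2)))) = Mul(-2, Add(R, Mul(2, 36))) = Mul(-2, Add(R, 72)) = Mul(-2, Add(72, R)) = Add(-144, Mul(-2, R)))
Mul(Function('v')(Function('A')(3, -5), 5), Function('D')(Function('u')(6))) = Mul(-6, Add(-144, Mul(-2, -1))) = Mul(-6, Add(-144, 2)) = Mul(-6, -142) = 852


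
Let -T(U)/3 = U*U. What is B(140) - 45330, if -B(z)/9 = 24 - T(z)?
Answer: -574746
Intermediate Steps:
T(U) = -3*U² (T(U) = -3*U*U = -3*U²)
B(z) = -216 - 27*z² (B(z) = -9*(24 - (-3)*z²) = -9*(24 + 3*z²) = -216 - 27*z²)
B(140) - 45330 = (-216 - 27*140²) - 45330 = (-216 - 27*19600) - 45330 = (-216 - 529200) - 45330 = -529416 - 45330 = -574746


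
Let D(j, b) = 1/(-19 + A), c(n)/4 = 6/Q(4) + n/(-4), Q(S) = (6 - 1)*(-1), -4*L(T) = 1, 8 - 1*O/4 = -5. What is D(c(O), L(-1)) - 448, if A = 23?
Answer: -1791/4 ≈ -447.75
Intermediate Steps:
O = 52 (O = 32 - 4*(-5) = 32 + 20 = 52)
L(T) = -1/4 (L(T) = -1/4*1 = -1/4)
Q(S) = -5 (Q(S) = 5*(-1) = -5)
c(n) = -24/5 - n (c(n) = 4*(6/(-5) + n/(-4)) = 4*(6*(-1/5) + n*(-1/4)) = 4*(-6/5 - n/4) = -24/5 - n)
D(j, b) = 1/4 (D(j, b) = 1/(-19 + 23) = 1/4)
D(c(O), L(-1)) - 448 = 1/4 - 448 = -1791/4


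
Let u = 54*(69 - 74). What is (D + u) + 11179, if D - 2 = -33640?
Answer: -22729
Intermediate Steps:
D = -33638 (D = 2 - 33640 = -33638)
u = -270 (u = 54*(-5) = -270)
(D + u) + 11179 = (-33638 - 270) + 11179 = -33908 + 11179 = -22729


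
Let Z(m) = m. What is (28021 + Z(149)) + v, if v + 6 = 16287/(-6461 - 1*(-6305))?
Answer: 1459099/52 ≈ 28060.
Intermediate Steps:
v = -5741/52 (v = -6 + 16287/(-6461 - 1*(-6305)) = -6 + 16287/(-6461 + 6305) = -6 + 16287/(-156) = -6 + 16287*(-1/156) = -6 - 5429/52 = -5741/52 ≈ -110.40)
(28021 + Z(149)) + v = (28021 + 149) - 5741/52 = 28170 - 5741/52 = 1459099/52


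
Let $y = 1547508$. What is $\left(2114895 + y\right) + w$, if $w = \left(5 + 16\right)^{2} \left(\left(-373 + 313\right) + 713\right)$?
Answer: $3950376$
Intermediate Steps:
$w = 287973$ ($w = 21^{2} \left(-60 + 713\right) = 441 \cdot 653 = 287973$)
$\left(2114895 + y\right) + w = \left(2114895 + 1547508\right) + 287973 = 3662403 + 287973 = 3950376$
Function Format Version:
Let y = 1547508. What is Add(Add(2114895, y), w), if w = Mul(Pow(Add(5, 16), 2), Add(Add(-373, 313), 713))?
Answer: 3950376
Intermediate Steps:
w = 287973 (w = Mul(Pow(21, 2), Add(-60, 713)) = Mul(441, 653) = 287973)
Add(Add(2114895, y), w) = Add(Add(2114895, 1547508), 287973) = Add(3662403, 287973) = 3950376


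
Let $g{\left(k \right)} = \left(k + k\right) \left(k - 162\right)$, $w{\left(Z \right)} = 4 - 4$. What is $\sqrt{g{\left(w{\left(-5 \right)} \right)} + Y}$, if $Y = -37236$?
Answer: $2 i \sqrt{9309} \approx 192.97 i$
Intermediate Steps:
$w{\left(Z \right)} = 0$ ($w{\left(Z \right)} = 4 - 4 = 0$)
$g{\left(k \right)} = 2 k \left(-162 + k\right)$
$\sqrt{g{\left(w{\left(-5 \right)} \right)} + Y} = \sqrt{2 \cdot 0 \left(-162 + 0\right) - 37236} = \sqrt{2 \cdot 0 \left(-162\right) - 37236} = \sqrt{0 - 37236} = \sqrt{-37236} = 2 i \sqrt{9309}$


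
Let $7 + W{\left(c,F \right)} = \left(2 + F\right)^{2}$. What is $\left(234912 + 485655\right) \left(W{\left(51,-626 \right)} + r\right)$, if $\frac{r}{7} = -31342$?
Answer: $122478375825$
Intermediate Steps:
$r = -219394$ ($r = 7 \left(-31342\right) = -219394$)
$W{\left(c,F \right)} = -7 + \left(2 + F\right)^{2}$
$\left(234912 + 485655\right) \left(W{\left(51,-626 \right)} + r\right) = \left(234912 + 485655\right) \left(\left(-7 + \left(2 - 626\right)^{2}\right) - 219394\right) = 720567 \left(\left(-7 + \left(-624\right)^{2}\right) - 219394\right) = 720567 \left(\left(-7 + 389376\right) - 219394\right) = 720567 \left(389369 - 219394\right) = 720567 \cdot 169975 = 122478375825$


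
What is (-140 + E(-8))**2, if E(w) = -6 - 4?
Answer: 22500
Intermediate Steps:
E(w) = -10
(-140 + E(-8))**2 = (-140 - 10)**2 = (-150)**2 = 22500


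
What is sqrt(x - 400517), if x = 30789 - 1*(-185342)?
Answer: I*sqrt(184386) ≈ 429.4*I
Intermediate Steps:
x = 216131 (x = 30789 + 185342 = 216131)
sqrt(x - 400517) = sqrt(216131 - 400517) = sqrt(-184386) = I*sqrt(184386)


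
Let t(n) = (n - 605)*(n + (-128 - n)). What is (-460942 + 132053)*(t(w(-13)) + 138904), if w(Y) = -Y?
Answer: -70605890520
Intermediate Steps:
t(n) = 77440 - 128*n (t(n) = (-605 + n)*(-128) = 77440 - 128*n)
(-460942 + 132053)*(t(w(-13)) + 138904) = (-460942 + 132053)*((77440 - (-128)*(-13)) + 138904) = -328889*((77440 - 128*13) + 138904) = -328889*((77440 - 1664) + 138904) = -328889*(75776 + 138904) = -328889*214680 = -70605890520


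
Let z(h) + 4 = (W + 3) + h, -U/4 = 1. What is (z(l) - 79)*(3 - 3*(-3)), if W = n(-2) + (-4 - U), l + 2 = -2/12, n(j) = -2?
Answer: -1010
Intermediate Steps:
U = -4 (U = -4*1 = -4)
l = -13/6 (l = -2 - 2/12 = -2 - 2*1/12 = -2 - 1/6 = -13/6 ≈ -2.1667)
W = -2 (W = -2 + (-4 - 1*(-4)) = -2 + (-4 + 4) = -2 + 0 = -2)
z(h) = -3 + h (z(h) = -4 + ((-2 + 3) + h) = -4 + (1 + h) = -3 + h)
(z(l) - 79)*(3 - 3*(-3)) = ((-3 - 13/6) - 79)*(3 - 3*(-3)) = (-31/6 - 79)*(3 + 9) = -505/6*12 = -1010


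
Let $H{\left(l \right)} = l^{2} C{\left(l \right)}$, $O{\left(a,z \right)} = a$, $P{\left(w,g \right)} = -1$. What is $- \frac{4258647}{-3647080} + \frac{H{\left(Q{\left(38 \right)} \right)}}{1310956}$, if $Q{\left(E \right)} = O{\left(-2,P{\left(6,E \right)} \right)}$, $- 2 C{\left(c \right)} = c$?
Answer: $\frac{1395728356213}{1195290352120} \approx 1.1677$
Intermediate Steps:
$C{\left(c \right)} = - \frac{c}{2}$
$Q{\left(E \right)} = -2$
$H{\left(l \right)} = - \frac{l^{3}}{2}$ ($H{\left(l \right)} = l^{2} \left(- \frac{l}{2}\right) = - \frac{l^{3}}{2}$)
$- \frac{4258647}{-3647080} + \frac{H{\left(Q{\left(38 \right)} \right)}}{1310956} = - \frac{4258647}{-3647080} + \frac{\left(- \frac{1}{2}\right) \left(-2\right)^{3}}{1310956} = \left(-4258647\right) \left(- \frac{1}{3647080}\right) + \left(- \frac{1}{2}\right) \left(-8\right) \frac{1}{1310956} = \frac{4258647}{3647080} + 4 \cdot \frac{1}{1310956} = \frac{4258647}{3647080} + \frac{1}{327739} = \frac{1395728356213}{1195290352120}$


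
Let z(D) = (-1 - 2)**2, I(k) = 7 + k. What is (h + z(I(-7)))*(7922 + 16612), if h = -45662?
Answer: -1120050702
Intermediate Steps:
z(D) = 9 (z(D) = (-3)**2 = 9)
(h + z(I(-7)))*(7922 + 16612) = (-45662 + 9)*(7922 + 16612) = -45653*24534 = -1120050702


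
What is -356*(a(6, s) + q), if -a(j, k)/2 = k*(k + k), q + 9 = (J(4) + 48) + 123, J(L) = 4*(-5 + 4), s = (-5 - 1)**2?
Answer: 1789256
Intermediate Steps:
s = 36 (s = (-6)**2 = 36)
J(L) = -4 (J(L) = 4*(-1) = -4)
q = 158 (q = -9 + ((-4 + 48) + 123) = -9 + (44 + 123) = -9 + 167 = 158)
a(j, k) = -4*k**2 (a(j, k) = -2*k*(k + k) = -2*k*2*k = -4*k**2)
-356*(a(6, s) + q) = -356*(-4*36**2 + 158) = -356*(-4*1296 + 158) = -356*(-5184 + 158) = -356*(-5026) = 1789256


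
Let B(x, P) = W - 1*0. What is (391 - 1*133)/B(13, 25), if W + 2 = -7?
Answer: -86/3 ≈ -28.667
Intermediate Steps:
W = -9 (W = -2 - 7 = -9)
B(x, P) = -9 (B(x, P) = -9 - 1*0 = -9 + 0 = -9)
(391 - 1*133)/B(13, 25) = (391 - 1*133)/(-9) = (391 - 133)*(-1/9) = 258*(-1/9) = -86/3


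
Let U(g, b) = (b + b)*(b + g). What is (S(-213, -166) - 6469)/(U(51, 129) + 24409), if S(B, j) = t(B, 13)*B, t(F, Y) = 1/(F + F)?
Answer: -12937/141698 ≈ -0.091300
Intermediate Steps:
t(F, Y) = 1/(2*F)
S(B, j) = ½ (S(B, j) = (1/(2*B))*B = ½)
U(g, b) = 2*b*(b + g) (U(g, b) = (2*b)*(b + g) = 2*b*(b + g))
(S(-213, -166) - 6469)/(U(51, 129) + 24409) = (½ - 6469)/(2*129*(129 + 51) + 24409) = -12937/(2*(2*129*180 + 24409)) = -12937/(2*(46440 + 24409)) = -12937/2/70849 = -12937/2*1/70849 = -12937/141698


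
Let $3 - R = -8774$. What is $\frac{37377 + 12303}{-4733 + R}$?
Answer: $\frac{4140}{337} \approx 12.285$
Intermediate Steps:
$R = 8777$ ($R = 3 - -8774 = 3 + 8774 = 8777$)
$\frac{37377 + 12303}{-4733 + R} = \frac{37377 + 12303}{-4733 + 8777} = \frac{49680}{4044} = 49680 \cdot \frac{1}{4044} = \frac{4140}{337}$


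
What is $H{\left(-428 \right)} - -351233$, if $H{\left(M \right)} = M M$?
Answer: $534417$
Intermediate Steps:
$H{\left(M \right)} = M^{2}$
$H{\left(-428 \right)} - -351233 = \left(-428\right)^{2} - -351233 = 183184 + 351233 = 534417$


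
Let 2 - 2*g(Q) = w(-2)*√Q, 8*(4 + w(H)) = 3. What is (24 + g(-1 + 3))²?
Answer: 80841/128 + 725*√2/8 ≈ 759.73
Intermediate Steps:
w(H) = -29/8 (w(H) = -4 + (⅛)*3 = -4 + 3/8 = -29/8)
g(Q) = 1 + 29*√Q/16 (g(Q) = 1 - (-29)*√Q/16 = 1 + 29*√Q/16)
(24 + g(-1 + 3))² = (24 + (1 + 29*√(-1 + 3)/16))² = (24 + (1 + 29*√2/16))² = (25 + 29*√2/16)²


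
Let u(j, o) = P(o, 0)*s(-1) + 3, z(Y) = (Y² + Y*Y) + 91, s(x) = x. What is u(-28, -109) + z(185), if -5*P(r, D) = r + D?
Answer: 342611/5 ≈ 68522.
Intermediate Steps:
z(Y) = 91 + 2*Y² (z(Y) = (Y² + Y²) + 91 = 2*Y² + 91 = 91 + 2*Y²)
P(r, D) = -D/5 - r/5 (P(r, D) = -(r + D)/5 = -(D + r)/5 = -D/5 - r/5)
u(j, o) = 3 + o/5 (u(j, o) = (-⅕*0 - o/5)*(-1) + 3 = (0 - o/5)*(-1) + 3 = -o/5*(-1) + 3 = o/5 + 3 = 3 + o/5)
u(-28, -109) + z(185) = (3 + (⅕)*(-109)) + (91 + 2*185²) = (3 - 109/5) + (91 + 2*34225) = -94/5 + (91 + 68450) = -94/5 + 68541 = 342611/5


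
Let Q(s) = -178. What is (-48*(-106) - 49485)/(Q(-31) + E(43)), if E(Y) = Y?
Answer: 4933/15 ≈ 328.87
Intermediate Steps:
(-48*(-106) - 49485)/(Q(-31) + E(43)) = (-48*(-106) - 49485)/(-178 + 43) = (5088 - 49485)/(-135) = -44397*(-1/135) = 4933/15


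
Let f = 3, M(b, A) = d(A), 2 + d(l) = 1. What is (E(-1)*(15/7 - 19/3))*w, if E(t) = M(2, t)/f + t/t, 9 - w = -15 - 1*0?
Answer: -1408/21 ≈ -67.048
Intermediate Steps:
d(l) = -1 (d(l) = -2 + 1 = -1)
M(b, A) = -1
w = 24 (w = 9 - (-15 - 1*0) = 9 - (-15 + 0) = 9 - 1*(-15) = 9 + 15 = 24)
E(t) = 2/3 (E(t) = -1/3 + t/t = -1*1/3 + 1 = -1/3 + 1 = 2/3)
(E(-1)*(15/7 - 19/3))*w = (2*(15/7 - 19/3)/3)*24 = ((2/3)*(-88/21))*24 = -176/63*24 = -1408/21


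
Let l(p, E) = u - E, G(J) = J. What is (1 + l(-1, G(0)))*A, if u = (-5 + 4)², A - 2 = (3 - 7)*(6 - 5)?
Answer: -4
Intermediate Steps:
A = -2 (A = 2 + (3 - 7)*(6 - 5) = 2 - 4*1 = 2 - 4 = -2)
u = 1 (u = (-1)² = 1)
l(p, E) = 1 - E
(1 + l(-1, G(0)))*A = (1 + (1 - 1*0))*(-2) = (1 + (1 + 0))*(-2) = (1 + 1)*(-2) = 2*(-2) = -4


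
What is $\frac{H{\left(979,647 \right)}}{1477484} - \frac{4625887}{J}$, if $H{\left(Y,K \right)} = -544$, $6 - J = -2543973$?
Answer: $- \frac{1709014488221}{939672067209} \approx -1.8187$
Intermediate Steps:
$J = 2543979$ ($J = 6 - -2543973 = 6 + 2543973 = 2543979$)
$\frac{H{\left(979,647 \right)}}{1477484} - \frac{4625887}{J} = - \frac{544}{1477484} - \frac{4625887}{2543979} = \left(-544\right) \frac{1}{1477484} - \frac{4625887}{2543979} = - \frac{136}{369371} - \frac{4625887}{2543979} = - \frac{1709014488221}{939672067209}$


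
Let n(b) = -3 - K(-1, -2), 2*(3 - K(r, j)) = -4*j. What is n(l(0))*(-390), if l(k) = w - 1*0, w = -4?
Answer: 780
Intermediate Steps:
K(r, j) = 3 + 2*j (K(r, j) = 3 - (-2)*j = 3 + 2*j)
l(k) = -4 (l(k) = -4 - 1*0 = -4 + 0 = -4)
n(b) = -2 (n(b) = -3 - (3 + 2*(-2)) = -3 - (3 - 4) = -3 - 1*(-1) = -3 + 1 = -2)
n(l(0))*(-390) = -2*(-390) = 780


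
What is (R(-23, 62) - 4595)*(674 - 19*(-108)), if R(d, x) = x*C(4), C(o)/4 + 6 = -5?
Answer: -19962498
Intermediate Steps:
C(o) = -44 (C(o) = -24 + 4*(-5) = -24 - 20 = -44)
R(d, x) = -44*x (R(d, x) = x*(-44) = -44*x)
(R(-23, 62) - 4595)*(674 - 19*(-108)) = (-44*62 - 4595)*(674 - 19*(-108)) = (-2728 - 4595)*(674 + 2052) = -7323*2726 = -19962498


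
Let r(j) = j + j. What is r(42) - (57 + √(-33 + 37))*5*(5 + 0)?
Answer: -1391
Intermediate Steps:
r(j) = 2*j
r(42) - (57 + √(-33 + 37))*5*(5 + 0) = 2*42 - (57 + √(-33 + 37))*5*(5 + 0) = 84 - (57 + √4)*5*5 = 84 - (57 + 2)*25 = 84 - 59*25 = 84 - 1*1475 = 84 - 1475 = -1391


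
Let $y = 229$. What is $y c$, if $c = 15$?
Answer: $3435$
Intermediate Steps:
$y c = 229 \cdot 15 = 3435$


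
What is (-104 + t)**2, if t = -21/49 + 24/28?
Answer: 525625/49 ≈ 10727.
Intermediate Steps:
t = 3/7 (t = -21*1/49 + 24*(1/28) = -3/7 + 6/7 = 3/7 ≈ 0.42857)
(-104 + t)**2 = (-104 + 3/7)**2 = (-725/7)**2 = 525625/49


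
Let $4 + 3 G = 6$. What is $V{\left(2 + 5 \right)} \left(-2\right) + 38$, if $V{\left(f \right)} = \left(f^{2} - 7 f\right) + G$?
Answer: $\frac{110}{3} \approx 36.667$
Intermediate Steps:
$G = \frac{2}{3}$ ($G = - \frac{4}{3} + \frac{1}{3} \cdot 6 = - \frac{4}{3} + 2 = \frac{2}{3} \approx 0.66667$)
$V{\left(f \right)} = \frac{2}{3} + f^{2} - 7 f$ ($V{\left(f \right)} = \left(f^{2} - 7 f\right) + \frac{2}{3} = \frac{2}{3} + f^{2} - 7 f$)
$V{\left(2 + 5 \right)} \left(-2\right) + 38 = \left(\frac{2}{3} + \left(2 + 5\right)^{2} - 7 \left(2 + 5\right)\right) \left(-2\right) + 38 = \left(\frac{2}{3} + 7^{2} - 49\right) \left(-2\right) + 38 = \left(\frac{2}{3} + 49 - 49\right) \left(-2\right) + 38 = \frac{2}{3} \left(-2\right) + 38 = - \frac{4}{3} + 38 = \frac{110}{3}$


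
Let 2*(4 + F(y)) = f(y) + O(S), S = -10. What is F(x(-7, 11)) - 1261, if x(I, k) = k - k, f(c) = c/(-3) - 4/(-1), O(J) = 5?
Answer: -2521/2 ≈ -1260.5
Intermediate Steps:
f(c) = 4 - c/3 (f(c) = c*(-⅓) - 4*(-1) = -c/3 + 4 = 4 - c/3)
x(I, k) = 0
F(y) = ½ - y/6 (F(y) = -4 + ((4 - y/3) + 5)/2 = -4 + (9 - y/3)/2 = -4 + (9/2 - y/6) = ½ - y/6)
F(x(-7, 11)) - 1261 = (½ - ⅙*0) - 1261 = (½ + 0) - 1261 = ½ - 1261 = -2521/2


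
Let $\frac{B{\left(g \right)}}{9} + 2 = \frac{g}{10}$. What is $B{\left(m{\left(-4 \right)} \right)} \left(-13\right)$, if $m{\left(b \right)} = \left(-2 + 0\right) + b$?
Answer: $\frac{1521}{5} \approx 304.2$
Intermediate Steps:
$m{\left(b \right)} = -2 + b$
$B{\left(g \right)} = -18 + \frac{9 g}{10}$ ($B{\left(g \right)} = -18 + 9 \frac{g}{10} = -18 + \frac{9 g}{10}$)
$B{\left(m{\left(-4 \right)} \right)} \left(-13\right) = \left(-18 + \frac{9 \left(-2 - 4\right)}{10}\right) \left(-13\right) = \left(-18 + \frac{9}{10} \left(-6\right)\right) \left(-13\right) = \left(-18 - \frac{27}{5}\right) \left(-13\right) = \left(- \frac{117}{5}\right) \left(-13\right) = \frac{1521}{5}$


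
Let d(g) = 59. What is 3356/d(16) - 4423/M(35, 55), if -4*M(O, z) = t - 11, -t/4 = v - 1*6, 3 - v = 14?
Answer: 1235120/3363 ≈ 367.27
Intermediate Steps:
v = -11 (v = 3 - 1*14 = 3 - 14 = -11)
t = 68 (t = -4*(-11 - 1*6) = -4*(-11 - 6) = -4*(-17) = 68)
M(O, z) = -57/4 (M(O, z) = -(68 - 11)/4 = -1/4*57 = -57/4)
3356/d(16) - 4423/M(35, 55) = 3356/59 - 4423/(-57/4) = 3356*(1/59) - 4423*(-4/57) = 3356/59 + 17692/57 = 1235120/3363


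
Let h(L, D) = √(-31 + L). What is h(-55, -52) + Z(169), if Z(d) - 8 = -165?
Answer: -157 + I*√86 ≈ -157.0 + 9.2736*I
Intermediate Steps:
Z(d) = -157 (Z(d) = 8 - 165 = -157)
h(-55, -52) + Z(169) = √(-31 - 55) - 157 = √(-86) - 157 = I*√86 - 157 = -157 + I*√86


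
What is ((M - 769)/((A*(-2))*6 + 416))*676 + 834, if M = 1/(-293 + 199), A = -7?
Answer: -2417003/11750 ≈ -205.70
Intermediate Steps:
M = -1/94 (M = 1/(-94) = -1/94 ≈ -0.010638)
((M - 769)/((A*(-2))*6 + 416))*676 + 834 = ((-1/94 - 769)/(-7*(-2)*6 + 416))*676 + 834 = -72287/(94*(14*6 + 416))*676 + 834 = -72287/(94*(84 + 416))*676 + 834 = -72287/94/500*676 + 834 = -72287/94*1/500*676 + 834 = -72287/47000*676 + 834 = -12216503/11750 + 834 = -2417003/11750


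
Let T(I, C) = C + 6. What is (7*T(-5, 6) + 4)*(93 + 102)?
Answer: 17160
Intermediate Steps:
T(I, C) = 6 + C
(7*T(-5, 6) + 4)*(93 + 102) = (7*(6 + 6) + 4)*(93 + 102) = (7*12 + 4)*195 = (84 + 4)*195 = 88*195 = 17160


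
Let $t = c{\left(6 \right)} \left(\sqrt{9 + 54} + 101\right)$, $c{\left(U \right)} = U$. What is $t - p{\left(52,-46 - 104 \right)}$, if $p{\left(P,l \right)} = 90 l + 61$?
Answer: $14045 + 18 \sqrt{7} \approx 14093.0$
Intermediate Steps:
$p{\left(P,l \right)} = 61 + 90 l$
$t = 606 + 18 \sqrt{7}$ ($t = 6 \left(\sqrt{9 + 54} + 101\right) = 6 \left(\sqrt{63} + 101\right) = 6 \left(3 \sqrt{7} + 101\right) = 6 \left(101 + 3 \sqrt{7}\right) = 606 + 18 \sqrt{7} \approx 653.62$)
$t - p{\left(52,-46 - 104 \right)} = \left(606 + 18 \sqrt{7}\right) - \left(61 + 90 \left(-46 - 104\right)\right) = \left(606 + 18 \sqrt{7}\right) - \left(61 + 90 \left(-150\right)\right) = \left(606 + 18 \sqrt{7}\right) - \left(61 - 13500\right) = \left(606 + 18 \sqrt{7}\right) - -13439 = \left(606 + 18 \sqrt{7}\right) + 13439 = 14045 + 18 \sqrt{7}$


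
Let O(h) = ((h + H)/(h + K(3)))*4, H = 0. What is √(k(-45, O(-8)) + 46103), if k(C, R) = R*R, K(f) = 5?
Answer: √415951/3 ≈ 214.98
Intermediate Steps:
O(h) = 4*h/(5 + h) (O(h) = ((h + 0)/(h + 5))*4 = (h/(5 + h))*4 = 4*h/(5 + h))
k(C, R) = R²
√(k(-45, O(-8)) + 46103) = √((4*(-8)/(5 - 8))² + 46103) = √((4*(-8)/(-3))² + 46103) = √((4*(-8)*(-⅓))² + 46103) = √((32/3)² + 46103) = √(1024/9 + 46103) = √(415951/9) = √415951/3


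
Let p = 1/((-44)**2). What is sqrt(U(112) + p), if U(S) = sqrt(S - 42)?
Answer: sqrt(1 + 1936*sqrt(70))/44 ≈ 2.8926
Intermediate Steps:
p = 1/1936 ≈ 0.00051653
U(S) = sqrt(-42 + S)
sqrt(U(112) + p) = sqrt(sqrt(-42 + 112) + 1/1936) = sqrt(sqrt(70) + 1/1936) = sqrt(1/1936 + sqrt(70))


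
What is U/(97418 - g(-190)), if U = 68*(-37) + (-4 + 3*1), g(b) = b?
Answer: -839/32536 ≈ -0.025787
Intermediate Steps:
U = -2517 (U = -2516 + (-4 + 3) = -2516 - 1 = -2517)
U/(97418 - g(-190)) = -2517/(97418 - 1*(-190)) = -2517/(97418 + 190) = -2517/97608 = -2517*1/97608 = -839/32536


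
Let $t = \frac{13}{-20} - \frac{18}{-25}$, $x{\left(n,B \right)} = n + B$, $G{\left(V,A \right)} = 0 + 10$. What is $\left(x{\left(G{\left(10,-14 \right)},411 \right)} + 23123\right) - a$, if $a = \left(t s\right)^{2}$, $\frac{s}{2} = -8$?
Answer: $\frac{14714216}{625} \approx 23543.0$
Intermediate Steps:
$s = -16$ ($s = 2 \left(-8\right) = -16$)
$G{\left(V,A \right)} = 10$
$x{\left(n,B \right)} = B + n$
$t = \frac{7}{100}$ ($t = 13 \left(- \frac{1}{20}\right) - - \frac{18}{25} = - \frac{13}{20} + \frac{18}{25} = \frac{7}{100} \approx 0.07$)
$a = \frac{784}{625}$ ($a = \left(\frac{7}{100} \left(-16\right)\right)^{2} = \left(- \frac{28}{25}\right)^{2} = \frac{784}{625} \approx 1.2544$)
$\left(x{\left(G{\left(10,-14 \right)},411 \right)} + 23123\right) - a = \left(\left(411 + 10\right) + 23123\right) - \frac{784}{625} = \left(421 + 23123\right) - \frac{784}{625} = 23544 - \frac{784}{625} = \frac{14714216}{625}$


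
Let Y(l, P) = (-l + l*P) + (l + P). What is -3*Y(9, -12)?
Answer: 360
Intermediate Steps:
Y(l, P) = P + P*l (Y(l, P) = (-l + P*l) + (P + l) = P + P*l)
-3*Y(9, -12) = -(-36)*(1 + 9) = -(-36)*10 = -3*(-120) = 360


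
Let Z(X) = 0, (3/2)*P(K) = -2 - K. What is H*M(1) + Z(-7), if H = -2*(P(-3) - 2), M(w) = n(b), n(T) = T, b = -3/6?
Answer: -4/3 ≈ -1.3333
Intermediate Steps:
P(K) = -4/3 - 2*K/3 (P(K) = 2*(-2 - K)/3 = -4/3 - 2*K/3)
b = -1/2 (b = -3*1/6 = -1/2 ≈ -0.50000)
M(w) = -1/2
H = 8/3 (H = -2*((-4/3 - 2/3*(-3)) - 2) = -2*((-4/3 + 2) - 2) = -2*(2/3 - 2) = -2*(-4/3) = 8/3 ≈ 2.6667)
H*M(1) + Z(-7) = (8/3)*(-1/2) + 0 = -4/3 + 0 = -4/3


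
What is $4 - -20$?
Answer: $24$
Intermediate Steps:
$4 - -20 = 4 + 20 = 24$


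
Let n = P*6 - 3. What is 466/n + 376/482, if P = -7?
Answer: -103846/10845 ≈ -9.5755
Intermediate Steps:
n = -45 (n = -7*6 - 3 = -42 - 3 = -45)
466/n + 376/482 = 466/(-45) + 376/482 = 466*(-1/45) + 376*(1/482) = -466/45 + 188/241 = -103846/10845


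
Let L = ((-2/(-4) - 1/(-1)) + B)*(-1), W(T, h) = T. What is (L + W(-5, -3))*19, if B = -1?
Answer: -209/2 ≈ -104.50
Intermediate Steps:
L = -½ (L = ((-2/(-4) - 1/(-1)) - 1)*(-1) = ((-2*(-¼) - 1*(-1)) - 1)*(-1) = ((½ + 1) - 1)*(-1) = (3/2 - 1)*(-1) = (½)*(-1) = -½ ≈ -0.50000)
(L + W(-5, -3))*19 = (-½ - 5)*19 = -11/2*19 = -209/2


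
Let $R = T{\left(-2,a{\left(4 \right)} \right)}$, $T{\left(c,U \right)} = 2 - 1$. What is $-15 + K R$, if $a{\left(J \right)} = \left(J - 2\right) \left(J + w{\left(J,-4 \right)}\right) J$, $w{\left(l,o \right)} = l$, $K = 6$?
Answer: $-9$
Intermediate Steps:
$a{\left(J \right)} = 2 J^{2} \left(-2 + J\right)$ ($a{\left(J \right)} = \left(J - 2\right) \left(J + J\right) J = \left(-2 + J\right) 2 J J = 2 J \left(-2 + J\right) J = 2 J^{2} \left(-2 + J\right)$)
$T{\left(c,U \right)} = 1$ ($T{\left(c,U \right)} = 2 - 1 = 1$)
$R = 1$
$-15 + K R = -15 + 6 \cdot 1 = -15 + 6 = -9$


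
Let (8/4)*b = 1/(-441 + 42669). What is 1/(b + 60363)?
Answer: 84456/5098017529 ≈ 1.6566e-5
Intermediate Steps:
b = 1/84456 (b = 1/(2*(-441 + 42669)) = (1/2)/42228 = (1/2)*(1/42228) = 1/84456 ≈ 1.1840e-5)
1/(b + 60363) = 1/(1/84456 + 60363) = 1/(5098017529/84456) = 84456/5098017529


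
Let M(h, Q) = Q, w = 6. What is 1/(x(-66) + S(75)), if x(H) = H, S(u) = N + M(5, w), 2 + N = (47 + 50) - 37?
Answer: -½ ≈ -0.50000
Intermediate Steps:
N = 58 (N = -2 + ((47 + 50) - 37) = -2 + (97 - 37) = -2 + 60 = 58)
S(u) = 64 (S(u) = 58 + 6 = 64)
1/(x(-66) + S(75)) = 1/(-66 + 64) = 1/(-2) = -½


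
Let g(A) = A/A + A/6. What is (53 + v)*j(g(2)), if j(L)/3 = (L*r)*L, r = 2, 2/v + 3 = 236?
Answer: 131744/233 ≈ 565.42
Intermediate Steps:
v = 2/233 (v = 2/(-3 + 236) = 2/233 ≈ 0.0085837)
g(A) = 1 + A/6 (g(A) = 1 + A*(⅙) = 1 + A/6)
j(L) = 6*L² (j(L) = 3*((L*2)*L) = 3*((2*L)*L) = 3*(2*L²) = 6*L²)
(53 + v)*j(g(2)) = (53 + 2/233)*(6*(1 + (⅙)*2)²) = 12351*(6*(1 + ⅓)²)/233 = 12351*(6*(4/3)²)/233 = 12351*(6*(16/9))/233 = (12351/233)*(32/3) = 131744/233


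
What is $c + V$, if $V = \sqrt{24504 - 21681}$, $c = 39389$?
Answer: $39389 + \sqrt{2823} \approx 39442.0$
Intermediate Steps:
$V = \sqrt{2823} \approx 53.132$
$c + V = 39389 + \sqrt{2823}$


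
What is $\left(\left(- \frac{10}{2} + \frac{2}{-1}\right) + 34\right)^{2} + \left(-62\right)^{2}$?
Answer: $4573$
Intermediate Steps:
$\left(\left(- \frac{10}{2} + \frac{2}{-1}\right) + 34\right)^{2} + \left(-62\right)^{2} = \left(\left(\left(-10\right) \frac{1}{2} + 2 \left(-1\right)\right) + 34\right)^{2} + 3844 = \left(\left(-5 - 2\right) + 34\right)^{2} + 3844 = \left(-7 + 34\right)^{2} + 3844 = 27^{2} + 3844 = 729 + 3844 = 4573$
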